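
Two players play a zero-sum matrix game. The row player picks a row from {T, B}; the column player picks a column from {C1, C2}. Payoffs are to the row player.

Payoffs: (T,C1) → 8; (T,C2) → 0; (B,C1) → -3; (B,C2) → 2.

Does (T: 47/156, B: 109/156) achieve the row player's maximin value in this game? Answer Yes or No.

Against C1 this mix gives (47/156)·8 + (109/156)·(-3) = 49/156.
Against C2 this mix gives (47/156)·0 + (109/156)·2 = 109/78.
The column player will play C1, holding the row player to 49/156. Shifting weight toward the row that does better against C1 would raise this floor (the equalizing mix achieves 16/13 against both C1 and C2), so the proposed strategy is not optimal.

No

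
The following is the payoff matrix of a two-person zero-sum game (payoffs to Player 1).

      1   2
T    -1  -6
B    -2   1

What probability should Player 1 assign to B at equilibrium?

5/8

Row minima: T → -6, B → -2; maximin = -2.
Column maxima: 1 → -1, 2 → 1; minimax = -1.
-2 ≠ -1, so there is no saddle point; optimal play is mixed.
Let Player 1 play T with probability p. Expected payoff against 1: (-1)p + (-2)(1−p) = p − 2; against 2: (-6)p + 1(1−p) = −7p + 1.
Setting these equal: p − 2 = −7p + 1 ⇒ 8p = 3 ⇒ p = 3/8, and the value is (1)·(3/8) − 2 = -13/8.
For Player 2: with q = P(1), equating T's and B's payoffs gives 5q − 6 = −3q + 1 ⇒ q = 7/8.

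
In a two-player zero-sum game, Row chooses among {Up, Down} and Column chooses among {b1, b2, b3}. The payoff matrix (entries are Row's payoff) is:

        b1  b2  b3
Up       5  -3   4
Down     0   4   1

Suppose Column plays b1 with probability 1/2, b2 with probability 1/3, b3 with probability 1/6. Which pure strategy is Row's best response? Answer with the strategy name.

Up

Expected payoff of Up: (1/2)·5 + (1/3)·(-3) + (1/6)·4 = 13/6.
Expected payoff of Down: (1/2)·0 + (1/3)·4 + (1/6)·1 = 3/2.
The largest is 13/6, so Row's best response is Up.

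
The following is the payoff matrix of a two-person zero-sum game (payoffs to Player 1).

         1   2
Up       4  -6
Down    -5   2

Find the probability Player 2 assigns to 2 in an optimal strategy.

9/17

Row minima: Up → -6, Down → -5; maximin = -5.
Column maxima: 1 → 4, 2 → 2; minimax = 2.
-5 ≠ 2, so there is no saddle point; optimal play is mixed.
Let Player 1 play Up with probability p. Expected payoff against 1: 4p + (-5)(1−p) = 9p − 5; against 2: (-6)p + 2(1−p) = −8p + 2.
Setting these equal: 9p − 5 = −8p + 2 ⇒ 17p = 7 ⇒ p = 7/17, and the value is (9)·(7/17) − 5 = -22/17.
For Player 2: with q = P(1), equating Up's and Down's payoffs gives 10q − 6 = −7q + 2 ⇒ q = 8/17.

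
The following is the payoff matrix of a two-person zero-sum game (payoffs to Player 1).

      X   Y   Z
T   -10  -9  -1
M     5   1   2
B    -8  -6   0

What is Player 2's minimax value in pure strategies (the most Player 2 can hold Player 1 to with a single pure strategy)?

1

Column maxima: X → 5, Y → 1, Z → 2.
The smallest of these is 1.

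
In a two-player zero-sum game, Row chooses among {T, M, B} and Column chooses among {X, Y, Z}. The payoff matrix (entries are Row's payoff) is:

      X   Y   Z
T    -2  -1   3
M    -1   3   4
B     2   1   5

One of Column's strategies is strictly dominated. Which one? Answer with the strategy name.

Z

X holds Row's payoff strictly below Z in every row: -2 < 3, -1 < 4, 2 < 5.
So Z is strictly dominated for Column.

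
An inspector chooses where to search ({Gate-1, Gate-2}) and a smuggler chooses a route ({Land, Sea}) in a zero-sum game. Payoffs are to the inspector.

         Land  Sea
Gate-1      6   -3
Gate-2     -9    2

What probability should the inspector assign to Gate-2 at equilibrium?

9/20

Row minima: Gate-1 → -3, Gate-2 → -9; maximin = -3.
Column maxima: Land → 6, Sea → 2; minimax = 2.
-3 ≠ 2, so there is no saddle point; optimal play is mixed.
Let the inspector play Gate-1 with probability p. Expected payoff against Land: 6p + (-9)(1−p) = 15p − 9; against Sea: (-3)p + 2(1−p) = −5p + 2.
Setting these equal: 15p − 9 = −5p + 2 ⇒ 20p = 11 ⇒ p = 11/20, and the value is (15)·(11/20) − 9 = -3/4.
For the smuggler: with q = P(Land), equating Gate-1's and Gate-2's payoffs gives 9q − 3 = −11q + 2 ⇒ q = 1/4.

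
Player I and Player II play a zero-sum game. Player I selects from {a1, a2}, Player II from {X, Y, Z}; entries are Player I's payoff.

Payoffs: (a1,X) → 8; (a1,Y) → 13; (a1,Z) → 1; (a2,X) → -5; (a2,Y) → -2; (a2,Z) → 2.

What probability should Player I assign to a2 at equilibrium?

Row minima: a1 → 1, a2 → -5; maximin = 1.
Column maxima: X → 8, Y → 13, Z → 2; minimax = 2.
1 ≠ 2, so there is no saddle point; optimal play is mixed.
Y is strictly dominated by X (it gives Player I strictly more in every row), so Player II never plays it.
On the remaining 2×2 (a1, a2 vs X, Z):
Let Player I play a1 with probability p. Expected payoff against X: 8p + (-5)(1−p) = 13p − 5; against Z: 1p + 2(1−p) = −p + 2.
Setting these equal: 13p − 5 = −p + 2 ⇒ 14p = 7 ⇒ p = 1/2, and the value is (13)·(1/2) − 5 = 3/2.
For Player II: with q = P(X), equating a1's and a2's payoffs gives 7q + 1 = −7q + 2 ⇒ q = 1/14.

1/2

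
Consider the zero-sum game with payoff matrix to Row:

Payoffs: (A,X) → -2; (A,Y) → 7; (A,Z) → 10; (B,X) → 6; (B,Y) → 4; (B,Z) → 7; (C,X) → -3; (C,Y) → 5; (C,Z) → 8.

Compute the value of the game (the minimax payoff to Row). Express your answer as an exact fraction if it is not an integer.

50/11

Row minima: A → -2, B → 4, C → -3; maximin = 4.
Column maxima: X → 6, Y → 7, Z → 10; minimax = 6.
4 ≠ 6, so there is no saddle point; optimal play is mixed.
C is strictly dominated by A, so Row never plays it.
Z is strictly dominated by X (it gives Row strictly more in every row), so Column never plays it.
On the remaining 2×2 (A, B vs X, Y):
Let Row play A with probability p. Expected payoff against X: (-2)p + 6(1−p) = −8p + 6; against Y: 7p + 4(1−p) = 3p + 4.
Setting these equal: −8p + 6 = 3p + 4 ⇒ −11p = -2 ⇒ p = 2/11, and the value is (-8)·(2/11) + 6 = 50/11.
For Column: with q = P(X), equating A's and B's payoffs gives −9q + 7 = 2q + 4 ⇒ q = 3/11.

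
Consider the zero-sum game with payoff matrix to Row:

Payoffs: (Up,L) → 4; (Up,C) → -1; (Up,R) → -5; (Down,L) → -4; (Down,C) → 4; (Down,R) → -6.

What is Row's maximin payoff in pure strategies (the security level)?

-5

Row minima: Up → -5, Down → -6.
The best of these is -5.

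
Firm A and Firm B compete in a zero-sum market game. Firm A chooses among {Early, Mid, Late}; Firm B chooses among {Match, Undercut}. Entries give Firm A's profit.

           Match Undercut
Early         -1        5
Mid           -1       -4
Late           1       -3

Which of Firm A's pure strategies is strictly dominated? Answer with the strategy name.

Late gives a strictly higher payoff than Mid against every column: 1 > -1, -3 > -4.
So Mid is strictly dominated and Firm A never plays it.

Mid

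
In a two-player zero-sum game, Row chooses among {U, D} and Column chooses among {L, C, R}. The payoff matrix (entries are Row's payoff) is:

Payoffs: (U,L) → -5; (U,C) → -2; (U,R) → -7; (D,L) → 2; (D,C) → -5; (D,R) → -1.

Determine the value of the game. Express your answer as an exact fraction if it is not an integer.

-11/3

Row minima: U → -7, D → -5; maximin = -5.
Column maxima: L → 2, C → -2, R → -1; minimax = -2.
-5 ≠ -2, so there is no saddle point; optimal play is mixed.
L is strictly dominated by R (it gives Row strictly more in every row), so Column never plays it.
On the remaining 2×2 (U, D vs C, R):
Let Row play U with probability p. Expected payoff against C: (-2)p + (-5)(1−p) = 3p − 5; against R: (-7)p + (-1)(1−p) = −6p − 1.
Setting these equal: 3p − 5 = −6p − 1 ⇒ 9p = 4 ⇒ p = 4/9, and the value is (3)·(4/9) − 5 = -11/3.
For Column: with q = P(C), equating U's and D's payoffs gives 5q − 7 = −4q − 1 ⇒ q = 2/3.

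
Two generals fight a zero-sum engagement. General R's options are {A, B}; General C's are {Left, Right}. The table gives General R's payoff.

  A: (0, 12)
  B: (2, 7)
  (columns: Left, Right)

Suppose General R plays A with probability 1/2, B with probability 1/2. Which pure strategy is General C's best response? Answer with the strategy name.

If General C plays Left, General R's expected payoff is (1/2)·0 + (1/2)·2 = 1.
If General C plays Right, General R's expected payoff is (1/2)·12 + (1/2)·7 = 19/2.
General C minimizes General R's payoff; the smallest is 1, so the best response is Left.

Left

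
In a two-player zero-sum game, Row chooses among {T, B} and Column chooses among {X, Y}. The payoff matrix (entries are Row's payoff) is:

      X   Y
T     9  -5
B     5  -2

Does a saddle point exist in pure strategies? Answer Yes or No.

Row minima: T → -5, B → -2; maximin = -2.
Column maxima: X → 9, Y → -2; minimax = -2.
maximin = minimax = -2, so a saddle point exists.

Yes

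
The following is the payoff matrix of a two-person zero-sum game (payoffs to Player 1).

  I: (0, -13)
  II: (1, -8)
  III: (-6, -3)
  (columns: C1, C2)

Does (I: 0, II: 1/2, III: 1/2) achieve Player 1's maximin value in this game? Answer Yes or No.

Against C1 this mix gives (1/2)·1 + (1/2)·(-6) = -5/2.
Against C2 this mix gives (1/2)·(-8) + (1/2)·(-3) = -11/2.
Player 2 will play C2, holding Player 1 to -11/2. Shifting weight toward the row that does better against C2 would raise this floor (the equalizing mix achieves -17/4 against both C2 and C1), so the proposed strategy is not optimal.

No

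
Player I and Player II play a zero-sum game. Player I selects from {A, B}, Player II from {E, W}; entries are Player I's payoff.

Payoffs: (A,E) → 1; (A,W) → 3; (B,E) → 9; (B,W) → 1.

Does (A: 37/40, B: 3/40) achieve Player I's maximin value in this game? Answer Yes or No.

No

Against E this mix gives (37/40)·1 + (3/40)·9 = 8/5.
Against W this mix gives (37/40)·3 + (3/40)·1 = 57/20.
Player II will play E, holding Player I to 8/5. Shifting weight toward the row that does better against E would raise this floor (the equalizing mix achieves 13/5 against both E and W), so the proposed strategy is not optimal.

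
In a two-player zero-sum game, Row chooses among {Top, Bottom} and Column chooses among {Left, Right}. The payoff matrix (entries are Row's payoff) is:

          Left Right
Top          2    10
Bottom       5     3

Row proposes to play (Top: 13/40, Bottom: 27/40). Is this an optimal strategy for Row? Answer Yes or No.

Against Left this mix gives (13/40)·2 + (27/40)·5 = 161/40.
Against Right this mix gives (13/40)·10 + (27/40)·3 = 211/40.
Column will play Left, holding Row to 161/40. Shifting weight toward the row that does better against Left would raise this floor (the equalizing mix achieves 22/5 against both Left and Right), so the proposed strategy is not optimal.

No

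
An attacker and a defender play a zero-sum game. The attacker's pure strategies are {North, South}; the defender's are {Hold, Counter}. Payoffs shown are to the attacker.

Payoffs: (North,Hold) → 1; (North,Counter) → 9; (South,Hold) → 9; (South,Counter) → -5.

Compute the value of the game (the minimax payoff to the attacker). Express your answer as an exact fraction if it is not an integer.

Row minima: North → 1, South → -5; maximin = 1.
Column maxima: Hold → 9, Counter → 9; minimax = 9.
1 ≠ 9, so there is no saddle point; optimal play is mixed.
Let the attacker play North with probability p. Expected payoff against Hold: 1p + 9(1−p) = −8p + 9; against Counter: 9p + (-5)(1−p) = 14p − 5.
Setting these equal: −8p + 9 = 14p − 5 ⇒ −22p = -14 ⇒ p = 7/11, and the value is (-8)·(7/11) + 9 = 43/11.
For the defender: with q = P(Hold), equating North's and South's payoffs gives −8q + 9 = 14q − 5 ⇒ q = 7/11.

43/11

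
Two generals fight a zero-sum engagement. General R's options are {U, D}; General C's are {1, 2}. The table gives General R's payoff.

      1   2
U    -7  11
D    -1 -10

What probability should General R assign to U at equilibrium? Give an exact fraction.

1/3

Row minima: U → -7, D → -10; maximin = -7.
Column maxima: 1 → -1, 2 → 11; minimax = -1.
-7 ≠ -1, so there is no saddle point; optimal play is mixed.
Let General R play U with probability p. Expected payoff against 1: (-7)p + (-1)(1−p) = −6p − 1; against 2: 11p + (-10)(1−p) = 21p − 10.
Setting these equal: −6p − 1 = 21p − 10 ⇒ −27p = -9 ⇒ p = 1/3, and the value is (-6)·(1/3) − 1 = -3.
For General C: with q = P(1), equating U's and D's payoffs gives −18q + 11 = 9q − 10 ⇒ q = 7/9.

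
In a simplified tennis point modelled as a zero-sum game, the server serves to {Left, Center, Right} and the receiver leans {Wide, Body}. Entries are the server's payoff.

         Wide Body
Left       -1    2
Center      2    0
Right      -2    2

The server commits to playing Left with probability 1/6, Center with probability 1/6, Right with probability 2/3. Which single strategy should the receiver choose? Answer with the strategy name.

If the receiver plays Wide, the server's expected payoff is (1/6)·(-1) + (1/6)·2 + (2/3)·(-2) = -7/6.
If the receiver plays Body, the server's expected payoff is (1/6)·2 + (1/6)·0 + (2/3)·2 = 5/3.
The receiver minimizes the server's payoff; the smallest is -7/6, so the best response is Wide.

Wide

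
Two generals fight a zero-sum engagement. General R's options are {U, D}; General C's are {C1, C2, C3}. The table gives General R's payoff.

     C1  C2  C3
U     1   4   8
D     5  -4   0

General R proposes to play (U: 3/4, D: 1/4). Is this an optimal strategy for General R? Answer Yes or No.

Against C1 this mix gives (3/4)·1 + (1/4)·5 = 2.
Against C2 this mix gives (3/4)·4 + (1/4)·(-4) = 2.
Against C3 this mix gives (3/4)·8 + (1/4)·0 = 6.
All of General C's active replies (C1, C2) yield 2, and no column does worse for General R. The mix makes General C indifferent and guarantees 2, so it is optimal.

Yes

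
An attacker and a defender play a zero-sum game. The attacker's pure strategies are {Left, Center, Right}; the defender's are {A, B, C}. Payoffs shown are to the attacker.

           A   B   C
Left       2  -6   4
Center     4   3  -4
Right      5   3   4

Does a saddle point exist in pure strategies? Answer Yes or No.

Yes

Row minima: Left → -6, Center → -4, Right → 3; maximin = 3.
Column maxima: A → 5, B → 3, C → 4; minimax = 3.
maximin = minimax = 3, so a saddle point exists.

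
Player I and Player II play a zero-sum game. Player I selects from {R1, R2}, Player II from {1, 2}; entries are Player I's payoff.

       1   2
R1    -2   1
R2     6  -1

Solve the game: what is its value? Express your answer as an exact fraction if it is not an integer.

2/5

Row minima: R1 → -2, R2 → -1; maximin = -1.
Column maxima: 1 → 6, 2 → 1; minimax = 1.
-1 ≠ 1, so there is no saddle point; optimal play is mixed.
Let Player I play R1 with probability p. Expected payoff against 1: (-2)p + 6(1−p) = −8p + 6; against 2: 1p + (-1)(1−p) = 2p − 1.
Setting these equal: −8p + 6 = 2p − 1 ⇒ −10p = -7 ⇒ p = 7/10, and the value is (-8)·(7/10) + 6 = 2/5.
For Player II: with q = P(1), equating R1's and R2's payoffs gives −3q + 1 = 7q − 1 ⇒ q = 1/5.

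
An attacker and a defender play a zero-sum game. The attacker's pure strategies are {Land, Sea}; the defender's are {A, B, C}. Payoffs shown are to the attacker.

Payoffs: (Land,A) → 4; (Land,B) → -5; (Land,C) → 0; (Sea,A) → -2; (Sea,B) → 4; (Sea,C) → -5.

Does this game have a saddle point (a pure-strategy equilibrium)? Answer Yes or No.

No

Row minima: Land → -5, Sea → -5; maximin = -5.
Column maxima: A → 4, B → 4, C → 0; minimax = 0.
-5 ≠ 0, so no pure-strategy equilibrium exists.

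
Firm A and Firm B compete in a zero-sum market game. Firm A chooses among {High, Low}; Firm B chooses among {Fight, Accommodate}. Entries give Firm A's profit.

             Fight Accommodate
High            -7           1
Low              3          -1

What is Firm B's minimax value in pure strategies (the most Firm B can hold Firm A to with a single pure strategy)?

Column maxima: Fight → 3, Accommodate → 1.
The smallest of these is 1.

1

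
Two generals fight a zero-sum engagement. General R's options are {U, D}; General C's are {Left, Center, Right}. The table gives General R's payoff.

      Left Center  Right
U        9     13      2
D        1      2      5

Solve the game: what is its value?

43/11

Row minima: U → 2, D → 1; maximin = 2.
Column maxima: Left → 9, Center → 13, Right → 5; minimax = 5.
2 ≠ 5, so there is no saddle point; optimal play is mixed.
Center is strictly dominated by Left (it gives General R strictly more in every row), so General C never plays it.
On the remaining 2×2 (U, D vs Left, Right):
Let General R play U with probability p. Expected payoff against Left: 9p + 1(1−p) = 8p + 1; against Right: 2p + 5(1−p) = −3p + 5.
Setting these equal: 8p + 1 = −3p + 5 ⇒ 11p = 4 ⇒ p = 4/11, and the value is (8)·(4/11) + 1 = 43/11.
For General C: with q = P(Left), equating U's and D's payoffs gives 7q + 2 = −4q + 5 ⇒ q = 3/11.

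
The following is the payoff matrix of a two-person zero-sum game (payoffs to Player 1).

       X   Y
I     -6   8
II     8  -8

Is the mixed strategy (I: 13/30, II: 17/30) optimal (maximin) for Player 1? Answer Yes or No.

Against X this mix gives (13/30)·(-6) + (17/30)·8 = 29/15.
Against Y this mix gives (13/30)·8 + (17/30)·(-8) = -16/15.
Player 2 will play Y, holding Player 1 to -16/15. Shifting weight toward the row that does better against Y would raise this floor (the equalizing mix achieves 8/15 against both Y and X), so the proposed strategy is not optimal.

No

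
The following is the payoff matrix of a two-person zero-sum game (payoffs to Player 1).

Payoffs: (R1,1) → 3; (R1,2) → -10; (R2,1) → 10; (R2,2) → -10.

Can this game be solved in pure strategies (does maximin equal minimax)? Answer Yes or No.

Yes

Row minima: R1 → -10, R2 → -10; maximin = -10.
Column maxima: 1 → 10, 2 → -10; minimax = -10.
maximin = minimax = -10, so a saddle point exists.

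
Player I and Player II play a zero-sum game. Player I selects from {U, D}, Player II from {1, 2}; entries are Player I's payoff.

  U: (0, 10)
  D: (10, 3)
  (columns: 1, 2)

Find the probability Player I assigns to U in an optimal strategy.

7/17

Row minima: U → 0, D → 3; maximin = 3.
Column maxima: 1 → 10, 2 → 10; minimax = 10.
3 ≠ 10, so there is no saddle point; optimal play is mixed.
Let Player I play U with probability p. Expected payoff against 1: 0p + 10(1−p) = −10p + 10; against 2: 10p + 3(1−p) = 7p + 3.
Setting these equal: −10p + 10 = 7p + 3 ⇒ −17p = -7 ⇒ p = 7/17, and the value is (-10)·(7/17) + 10 = 100/17.
For Player II: with q = P(1), equating U's and D's payoffs gives −10q + 10 = 7q + 3 ⇒ q = 7/17.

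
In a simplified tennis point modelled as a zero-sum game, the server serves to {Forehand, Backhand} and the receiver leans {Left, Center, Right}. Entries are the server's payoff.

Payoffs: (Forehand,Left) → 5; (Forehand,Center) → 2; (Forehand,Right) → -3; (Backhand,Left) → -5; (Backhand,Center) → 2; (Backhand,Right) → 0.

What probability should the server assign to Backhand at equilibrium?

Row minima: Forehand → -3, Backhand → -5; maximin = -3.
Column maxima: Left → 5, Center → 2, Right → 0; minimax = 0.
-3 ≠ 0, so there is no saddle point; optimal play is mixed.
Center is strictly dominated by Right (it gives the server strictly more in every row), so the receiver never plays it.
On the remaining 2×2 (Forehand, Backhand vs Left, Right):
Let the server play Forehand with probability p. Expected payoff against Left: 5p + (-5)(1−p) = 10p − 5; against Right: (-3)p + 0(1−p) = −3p.
Setting these equal: 10p − 5 = −3p ⇒ 13p = 5 ⇒ p = 5/13, and the value is (10)·(5/13) − 5 = -15/13.
For the receiver: with q = P(Left), equating Forehand's and Backhand's payoffs gives 8q − 3 = −5q ⇒ q = 3/13.

8/13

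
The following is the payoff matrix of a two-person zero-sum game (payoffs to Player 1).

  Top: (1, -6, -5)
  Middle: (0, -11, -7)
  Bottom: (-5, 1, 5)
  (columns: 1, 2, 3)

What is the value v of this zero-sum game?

-29/13

Row minima: Top → -6, Middle → -11, Bottom → -5; maximin = -5.
Column maxima: 1 → 1, 2 → 1, 3 → 5; minimax = 1.
-5 ≠ 1, so there is no saddle point; optimal play is mixed.
Middle is strictly dominated by Top, so Player 1 never plays it.
3 is strictly dominated by 2 (it gives Player 1 strictly more in every row), so Player 2 never plays it.
On the remaining 2×2 (Top, Bottom vs 1, 2):
Let Player 1 play Top with probability p. Expected payoff against 1: 1p + (-5)(1−p) = 6p − 5; against 2: (-6)p + 1(1−p) = −7p + 1.
Setting these equal: 6p − 5 = −7p + 1 ⇒ 13p = 6 ⇒ p = 6/13, and the value is (6)·(6/13) − 5 = -29/13.
For Player 2: with q = P(1), equating Top's and Bottom's payoffs gives 7q − 6 = −6q + 1 ⇒ q = 7/13.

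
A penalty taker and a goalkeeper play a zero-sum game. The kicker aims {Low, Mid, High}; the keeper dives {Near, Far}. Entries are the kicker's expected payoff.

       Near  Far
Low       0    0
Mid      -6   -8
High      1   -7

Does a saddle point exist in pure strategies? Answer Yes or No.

Yes

Row minima: Low → 0, Mid → -8, High → -7; maximin = 0.
Column maxima: Near → 1, Far → 0; minimax = 0.
maximin = minimax = 0, so a saddle point exists.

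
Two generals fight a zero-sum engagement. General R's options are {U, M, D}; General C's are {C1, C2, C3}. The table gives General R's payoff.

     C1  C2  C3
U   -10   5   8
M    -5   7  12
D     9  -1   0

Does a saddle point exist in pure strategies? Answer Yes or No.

Row minima: U → -10, M → -5, D → -1; maximin = -1.
Column maxima: C1 → 9, C2 → 7, C3 → 12; minimax = 7.
-1 ≠ 7, so no pure-strategy equilibrium exists.

No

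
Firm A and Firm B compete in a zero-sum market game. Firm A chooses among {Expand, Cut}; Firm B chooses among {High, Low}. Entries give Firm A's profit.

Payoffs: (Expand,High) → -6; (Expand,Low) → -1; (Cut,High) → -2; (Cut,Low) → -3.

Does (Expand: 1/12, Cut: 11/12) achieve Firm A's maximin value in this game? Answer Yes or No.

Against High this mix gives (1/12)·(-6) + (11/12)·(-2) = -7/3.
Against Low this mix gives (1/12)·(-1) + (11/12)·(-3) = -17/6.
Firm B will play Low, holding Firm A to -17/6. Shifting weight toward the row that does better against Low would raise this floor (the equalizing mix achieves -8/3 against both Low and High), so the proposed strategy is not optimal.

No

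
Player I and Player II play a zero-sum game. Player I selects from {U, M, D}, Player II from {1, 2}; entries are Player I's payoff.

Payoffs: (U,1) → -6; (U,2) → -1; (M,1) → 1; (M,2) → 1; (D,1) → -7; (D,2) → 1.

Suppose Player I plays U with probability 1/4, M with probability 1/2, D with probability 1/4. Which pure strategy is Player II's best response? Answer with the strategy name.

1

If Player II plays 1, Player I's expected payoff is (1/4)·(-6) + (1/2)·1 + (1/4)·(-7) = -11/4.
If Player II plays 2, Player I's expected payoff is (1/4)·(-1) + (1/2)·1 + (1/4)·1 = 1/2.
Player II minimizes Player I's payoff; the smallest is -11/4, so the best response is 1.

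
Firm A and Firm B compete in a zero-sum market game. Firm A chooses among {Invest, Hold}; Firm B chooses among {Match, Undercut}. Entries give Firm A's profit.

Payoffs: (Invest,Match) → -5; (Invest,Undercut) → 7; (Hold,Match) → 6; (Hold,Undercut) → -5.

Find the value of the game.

17/23

Row minima: Invest → -5, Hold → -5; maximin = -5.
Column maxima: Match → 6, Undercut → 7; minimax = 6.
-5 ≠ 6, so there is no saddle point; optimal play is mixed.
Let Firm A play Invest with probability p. Expected payoff against Match: (-5)p + 6(1−p) = −11p + 6; against Undercut: 7p + (-5)(1−p) = 12p − 5.
Setting these equal: −11p + 6 = 12p − 5 ⇒ −23p = -11 ⇒ p = 11/23, and the value is (-11)·(11/23) + 6 = 17/23.
For Firm B: with q = P(Match), equating Invest's and Hold's payoffs gives −12q + 7 = 11q − 5 ⇒ q = 12/23.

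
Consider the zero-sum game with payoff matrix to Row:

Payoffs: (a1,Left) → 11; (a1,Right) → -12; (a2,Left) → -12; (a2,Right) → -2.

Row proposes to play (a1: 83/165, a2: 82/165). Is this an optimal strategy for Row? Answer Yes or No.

No

Against Left this mix gives (83/165)·11 + (82/165)·(-12) = -71/165.
Against Right this mix gives (83/165)·(-12) + (82/165)·(-2) = -232/33.
Column will play Right, holding Row to -232/33. Shifting weight toward the row that does better against Right would raise this floor (the equalizing mix achieves -166/33 against both Right and Left), so the proposed strategy is not optimal.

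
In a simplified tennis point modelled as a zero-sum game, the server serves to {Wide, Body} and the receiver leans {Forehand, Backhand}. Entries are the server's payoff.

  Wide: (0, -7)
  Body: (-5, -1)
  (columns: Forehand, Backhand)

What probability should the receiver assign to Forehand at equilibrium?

Row minima: Wide → -7, Body → -5; maximin = -5.
Column maxima: Forehand → 0, Backhand → -1; minimax = -1.
-5 ≠ -1, so there is no saddle point; optimal play is mixed.
Let the server play Wide with probability p. Expected payoff against Forehand: 0p + (-5)(1−p) = 5p − 5; against Backhand: (-7)p + (-1)(1−p) = −6p − 1.
Setting these equal: 5p − 5 = −6p − 1 ⇒ 11p = 4 ⇒ p = 4/11, and the value is (5)·(4/11) − 5 = -35/11.
For the receiver: with q = P(Forehand), equating Wide's and Body's payoffs gives 7q − 7 = −4q − 1 ⇒ q = 6/11.

6/11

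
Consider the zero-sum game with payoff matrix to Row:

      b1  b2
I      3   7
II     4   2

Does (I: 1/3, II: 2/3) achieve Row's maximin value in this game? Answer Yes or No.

Yes

Against b1 this mix gives (1/3)·3 + (2/3)·4 = 11/3.
Against b2 this mix gives (1/3)·7 + (2/3)·2 = 11/3.
All of Column's active replies (b1, b2) yield 11/3, and no column does worse for Row. The mix makes Column indifferent and guarantees 11/3, so it is optimal.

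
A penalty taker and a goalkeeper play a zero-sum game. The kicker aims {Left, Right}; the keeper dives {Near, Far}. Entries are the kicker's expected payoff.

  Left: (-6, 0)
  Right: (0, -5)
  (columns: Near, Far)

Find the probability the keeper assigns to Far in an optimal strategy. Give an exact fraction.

Row minima: Left → -6, Right → -5; maximin = -5.
Column maxima: Near → 0, Far → 0; minimax = 0.
-5 ≠ 0, so there is no saddle point; optimal play is mixed.
Let the kicker play Left with probability p. Expected payoff against Near: (-6)p + 0(1−p) = −6p; against Far: 0p + (-5)(1−p) = 5p − 5.
Setting these equal: −6p = 5p − 5 ⇒ −11p = -5 ⇒ p = 5/11, and the value is (-6)·(5/11) = -30/11.
For the keeper: with q = P(Near), equating Left's and Right's payoffs gives −6q = 5q − 5 ⇒ q = 5/11.

6/11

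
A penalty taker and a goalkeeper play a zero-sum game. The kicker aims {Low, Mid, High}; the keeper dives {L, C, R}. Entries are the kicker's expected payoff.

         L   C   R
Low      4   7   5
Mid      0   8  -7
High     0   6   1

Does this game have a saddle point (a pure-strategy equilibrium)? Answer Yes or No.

Row minima: Low → 4, Mid → -7, High → 0; maximin = 4.
Column maxima: L → 4, C → 8, R → 5; minimax = 4.
maximin = minimax = 4, so a saddle point exists.

Yes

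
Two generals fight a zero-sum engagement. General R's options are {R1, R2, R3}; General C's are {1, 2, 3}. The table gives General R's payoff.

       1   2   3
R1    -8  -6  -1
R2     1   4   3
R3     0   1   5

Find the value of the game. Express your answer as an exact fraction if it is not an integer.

Row minima: R1 → -8, R2 → 1, R3 → 0; maximin = 1.
Column maxima: 1 → 1, 2 → 4, 3 → 5; minimax = 1.
Since maximin = minimax = 1, there is a saddle point and the value is 1.

1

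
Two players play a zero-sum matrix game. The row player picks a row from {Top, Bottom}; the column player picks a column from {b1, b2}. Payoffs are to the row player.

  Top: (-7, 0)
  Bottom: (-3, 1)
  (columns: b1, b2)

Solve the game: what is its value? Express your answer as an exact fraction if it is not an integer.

-3

Row minima: Top → -7, Bottom → -3; maximin = -3.
Column maxima: b1 → -3, b2 → 1; minimax = -3.
Since maximin = minimax = -3, there is a saddle point and the value is -3.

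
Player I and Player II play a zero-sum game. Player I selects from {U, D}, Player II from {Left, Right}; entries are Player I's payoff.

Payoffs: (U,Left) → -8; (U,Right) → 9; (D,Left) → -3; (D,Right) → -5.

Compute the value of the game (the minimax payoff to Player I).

-67/19

Row minima: U → -8, D → -5; maximin = -5.
Column maxima: Left → -3, Right → 9; minimax = -3.
-5 ≠ -3, so there is no saddle point; optimal play is mixed.
Let Player I play U with probability p. Expected payoff against Left: (-8)p + (-3)(1−p) = −5p − 3; against Right: 9p + (-5)(1−p) = 14p − 5.
Setting these equal: −5p − 3 = 14p − 5 ⇒ −19p = -2 ⇒ p = 2/19, and the value is (-5)·(2/19) − 3 = -67/19.
For Player II: with q = P(Left), equating U's and D's payoffs gives −17q + 9 = 2q − 5 ⇒ q = 14/19.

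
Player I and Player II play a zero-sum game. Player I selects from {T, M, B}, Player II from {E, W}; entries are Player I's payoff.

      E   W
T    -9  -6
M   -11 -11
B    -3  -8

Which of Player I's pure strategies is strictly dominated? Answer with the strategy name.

T gives a strictly higher payoff than M against every column: -9 > -11, -6 > -11.
So M is strictly dominated and Player I never plays it.

M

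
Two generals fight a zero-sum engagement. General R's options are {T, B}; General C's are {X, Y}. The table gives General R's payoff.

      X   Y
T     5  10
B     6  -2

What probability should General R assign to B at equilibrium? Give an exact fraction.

Row minima: T → 5, B → -2; maximin = 5.
Column maxima: X → 6, Y → 10; minimax = 6.
5 ≠ 6, so there is no saddle point; optimal play is mixed.
Let General R play T with probability p. Expected payoff against X: 5p + 6(1−p) = −p + 6; against Y: 10p + (-2)(1−p) = 12p − 2.
Setting these equal: −p + 6 = 12p − 2 ⇒ −13p = -8 ⇒ p = 8/13, and the value is (-1)·(8/13) + 6 = 70/13.
For General C: with q = P(X), equating T's and B's payoffs gives −5q + 10 = 8q − 2 ⇒ q = 12/13.

5/13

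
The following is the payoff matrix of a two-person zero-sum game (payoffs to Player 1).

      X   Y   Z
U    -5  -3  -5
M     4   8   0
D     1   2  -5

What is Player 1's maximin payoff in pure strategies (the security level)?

Row minima: U → -5, M → 0, D → -5.
The best of these is 0.

0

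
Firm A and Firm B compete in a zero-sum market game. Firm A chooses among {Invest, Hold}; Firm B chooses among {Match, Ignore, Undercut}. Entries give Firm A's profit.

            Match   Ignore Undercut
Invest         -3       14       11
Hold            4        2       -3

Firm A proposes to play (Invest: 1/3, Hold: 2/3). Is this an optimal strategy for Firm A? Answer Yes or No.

Yes

Against Match this mix gives (1/3)·(-3) + (2/3)·4 = 5/3.
Against Ignore this mix gives (1/3)·14 + (2/3)·2 = 6.
Against Undercut this mix gives (1/3)·11 + (2/3)·(-3) = 5/3.
All of Firm B's active replies (Match, Undercut) yield 5/3, and no column does worse for Firm A. The mix makes Firm B indifferent and guarantees 5/3, so it is optimal.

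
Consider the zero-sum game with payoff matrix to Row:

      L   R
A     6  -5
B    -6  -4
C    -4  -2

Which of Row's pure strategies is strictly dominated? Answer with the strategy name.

B

C gives a strictly higher payoff than B against every column: -4 > -6, -2 > -4.
So B is strictly dominated and Row never plays it.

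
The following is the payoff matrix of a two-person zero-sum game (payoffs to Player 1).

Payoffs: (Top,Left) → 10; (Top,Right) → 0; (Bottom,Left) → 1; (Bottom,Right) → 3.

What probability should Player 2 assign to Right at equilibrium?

3/4

Row minima: Top → 0, Bottom → 1; maximin = 1.
Column maxima: Left → 10, Right → 3; minimax = 3.
1 ≠ 3, so there is no saddle point; optimal play is mixed.
Let Player 1 play Top with probability p. Expected payoff against Left: 10p + 1(1−p) = 9p + 1; against Right: 0p + 3(1−p) = −3p + 3.
Setting these equal: 9p + 1 = −3p + 3 ⇒ 12p = 2 ⇒ p = 1/6, and the value is (9)·(1/6) + 1 = 5/2.
For Player 2: with q = P(Left), equating Top's and Bottom's payoffs gives 10q = −2q + 3 ⇒ q = 1/4.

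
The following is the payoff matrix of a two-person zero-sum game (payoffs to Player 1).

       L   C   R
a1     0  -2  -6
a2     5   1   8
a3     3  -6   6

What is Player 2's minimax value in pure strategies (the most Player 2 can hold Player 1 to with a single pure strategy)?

Column maxima: L → 5, C → 1, R → 8.
The smallest of these is 1.

1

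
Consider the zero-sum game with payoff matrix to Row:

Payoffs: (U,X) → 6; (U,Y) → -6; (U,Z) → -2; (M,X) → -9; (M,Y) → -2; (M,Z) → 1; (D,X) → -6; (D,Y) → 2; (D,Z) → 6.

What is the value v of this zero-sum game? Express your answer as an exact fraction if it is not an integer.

-6/5

Row minima: U → -6, M → -9, D → -6; maximin = -6.
Column maxima: X → 6, Y → 2, Z → 6; minimax = 2.
-6 ≠ 2, so there is no saddle point; optimal play is mixed.
M is strictly dominated by D, so Row never plays it.
Z is strictly dominated by Y (it gives Row strictly more in every row), so Column never plays it.
On the remaining 2×2 (U, D vs X, Y):
Let Row play U with probability p. Expected payoff against X: 6p + (-6)(1−p) = 12p − 6; against Y: (-6)p + 2(1−p) = −8p + 2.
Setting these equal: 12p − 6 = −8p + 2 ⇒ 20p = 8 ⇒ p = 2/5, and the value is (12)·(2/5) − 6 = -6/5.
For Column: with q = P(X), equating U's and D's payoffs gives 12q − 6 = −8q + 2 ⇒ q = 2/5.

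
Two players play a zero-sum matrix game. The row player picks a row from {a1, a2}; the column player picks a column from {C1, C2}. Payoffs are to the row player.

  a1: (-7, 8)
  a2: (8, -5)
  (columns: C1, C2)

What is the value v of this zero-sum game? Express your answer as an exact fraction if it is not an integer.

29/28

Row minima: a1 → -7, a2 → -5; maximin = -5.
Column maxima: C1 → 8, C2 → 8; minimax = 8.
-5 ≠ 8, so there is no saddle point; optimal play is mixed.
Let the row player play a1 with probability p. Expected payoff against C1: (-7)p + 8(1−p) = −15p + 8; against C2: 8p + (-5)(1−p) = 13p − 5.
Setting these equal: −15p + 8 = 13p − 5 ⇒ −28p = -13 ⇒ p = 13/28, and the value is (-15)·(13/28) + 8 = 29/28.
For the column player: with q = P(C1), equating a1's and a2's payoffs gives −15q + 8 = 13q − 5 ⇒ q = 13/28.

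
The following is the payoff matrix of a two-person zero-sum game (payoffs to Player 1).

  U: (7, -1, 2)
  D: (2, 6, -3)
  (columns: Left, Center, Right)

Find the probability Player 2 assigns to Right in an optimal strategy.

7/12

Row minima: U → -1, D → -3; maximin = -1.
Column maxima: Left → 7, Center → 6, Right → 2; minimax = 2.
-1 ≠ 2, so there is no saddle point; optimal play is mixed.
Left is strictly dominated by Right (it gives Player 1 strictly more in every row), so Player 2 never plays it.
On the remaining 2×2 (U, D vs Center, Right):
Let Player 1 play U with probability p. Expected payoff against Center: (-1)p + 6(1−p) = −7p + 6; against Right: 2p + (-3)(1−p) = 5p − 3.
Setting these equal: −7p + 6 = 5p − 3 ⇒ −12p = -9 ⇒ p = 3/4, and the value is (-7)·(3/4) + 6 = 3/4.
For Player 2: with q = P(Center), equating U's and D's payoffs gives −3q + 2 = 9q − 3 ⇒ q = 5/12.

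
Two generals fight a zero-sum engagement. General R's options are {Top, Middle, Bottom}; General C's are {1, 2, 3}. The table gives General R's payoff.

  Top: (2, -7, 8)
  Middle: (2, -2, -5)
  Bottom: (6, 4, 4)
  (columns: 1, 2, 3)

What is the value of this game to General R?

4

Row minima: Top → -7, Middle → -5, Bottom → 4; maximin = 4.
Column maxima: 1 → 6, 2 → 4, 3 → 8; minimax = 4.
Since maximin = minimax = 4, there is a saddle point and the value is 4.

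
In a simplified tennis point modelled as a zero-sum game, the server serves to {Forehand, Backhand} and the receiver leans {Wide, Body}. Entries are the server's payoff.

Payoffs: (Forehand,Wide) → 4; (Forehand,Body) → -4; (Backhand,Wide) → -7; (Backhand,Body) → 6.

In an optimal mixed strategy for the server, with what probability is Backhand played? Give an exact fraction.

8/21

Row minima: Forehand → -4, Backhand → -7; maximin = -4.
Column maxima: Wide → 4, Body → 6; minimax = 4.
-4 ≠ 4, so there is no saddle point; optimal play is mixed.
Let the server play Forehand with probability p. Expected payoff against Wide: 4p + (-7)(1−p) = 11p − 7; against Body: (-4)p + 6(1−p) = −10p + 6.
Setting these equal: 11p − 7 = −10p + 6 ⇒ 21p = 13 ⇒ p = 13/21, and the value is (11)·(13/21) − 7 = -4/21.
For the receiver: with q = P(Wide), equating Forehand's and Backhand's payoffs gives 8q − 4 = −13q + 6 ⇒ q = 10/21.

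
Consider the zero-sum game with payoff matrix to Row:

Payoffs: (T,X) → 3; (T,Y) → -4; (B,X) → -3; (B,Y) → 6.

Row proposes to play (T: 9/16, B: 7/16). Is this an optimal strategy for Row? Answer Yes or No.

Against X this mix gives (9/16)·3 + (7/16)·(-3) = 3/8.
Against Y this mix gives (9/16)·(-4) + (7/16)·6 = 3/8.
All of Column's active replies (X, Y) yield 3/8, and no column does worse for Row. The mix makes Column indifferent and guarantees 3/8, so it is optimal.

Yes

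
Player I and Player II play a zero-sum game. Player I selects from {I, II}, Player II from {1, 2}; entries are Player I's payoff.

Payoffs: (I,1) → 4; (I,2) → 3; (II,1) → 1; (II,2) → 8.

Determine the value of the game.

29/8

Row minima: I → 3, II → 1; maximin = 3.
Column maxima: 1 → 4, 2 → 8; minimax = 4.
3 ≠ 4, so there is no saddle point; optimal play is mixed.
Let Player I play I with probability p. Expected payoff against 1: 4p + 1(1−p) = 3p + 1; against 2: 3p + 8(1−p) = −5p + 8.
Setting these equal: 3p + 1 = −5p + 8 ⇒ 8p = 7 ⇒ p = 7/8, and the value is (3)·(7/8) + 1 = 29/8.
For Player II: with q = P(1), equating I's and II's payoffs gives q + 3 = −7q + 8 ⇒ q = 5/8.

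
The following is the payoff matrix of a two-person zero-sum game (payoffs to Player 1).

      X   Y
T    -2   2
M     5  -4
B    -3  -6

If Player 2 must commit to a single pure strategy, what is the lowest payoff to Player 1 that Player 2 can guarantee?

Column maxima: X → 5, Y → 2.
The smallest of these is 2.

2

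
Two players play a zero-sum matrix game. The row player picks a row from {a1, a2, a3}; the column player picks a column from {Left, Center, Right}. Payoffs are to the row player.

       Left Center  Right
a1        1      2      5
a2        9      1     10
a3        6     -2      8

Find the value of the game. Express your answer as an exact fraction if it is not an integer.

Row minima: a1 → 1, a2 → 1, a3 → -2; maximin = 1.
Column maxima: Left → 9, Center → 2, Right → 10; minimax = 2.
1 ≠ 2, so there is no saddle point; optimal play is mixed.
a3 is strictly dominated by a2, so the row player never plays it.
Right is strictly dominated by Left (it gives the row player strictly more in every row), so the column player never plays it.
On the remaining 2×2 (a1, a2 vs Left, Center):
Let the row player play a1 with probability p. Expected payoff against Left: 1p + 9(1−p) = −8p + 9; against Center: 2p + 1(1−p) = p + 1.
Setting these equal: −8p + 9 = p + 1 ⇒ −9p = -8 ⇒ p = 8/9, and the value is (-8)·(8/9) + 9 = 17/9.
For the column player: with q = P(Left), equating a1's and a2's payoffs gives −q + 2 = 8q + 1 ⇒ q = 1/9.

17/9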